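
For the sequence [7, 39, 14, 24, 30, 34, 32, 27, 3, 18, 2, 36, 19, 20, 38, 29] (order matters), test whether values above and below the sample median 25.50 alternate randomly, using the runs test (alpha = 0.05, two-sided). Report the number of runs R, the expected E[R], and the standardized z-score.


Step 1: Compute median = 25.50; label A = above, B = below.
Labels in order: BABBAAAABBBABBAA  (n_A = 8, n_B = 8)
Step 2: Count runs R = 8.
Step 3: Under H0 (random ordering), E[R] = 2*n_A*n_B/(n_A+n_B) + 1 = 2*8*8/16 + 1 = 9.0000.
        Var[R] = 2*n_A*n_B*(2*n_A*n_B - n_A - n_B) / ((n_A+n_B)^2 * (n_A+n_B-1)) = 14336/3840 = 3.7333.
        SD[R] = 1.9322.
Step 4: Continuity-corrected z = (R + 0.5 - E[R]) / SD[R] = (8 + 0.5 - 9.0000) / 1.9322 = -0.2588.
Step 5: Two-sided p-value via normal approximation = 2*(1 - Phi(|z|)) = 0.795809.
Step 6: alpha = 0.05. fail to reject H0.

R = 8, z = -0.2588, p = 0.795809, fail to reject H0.


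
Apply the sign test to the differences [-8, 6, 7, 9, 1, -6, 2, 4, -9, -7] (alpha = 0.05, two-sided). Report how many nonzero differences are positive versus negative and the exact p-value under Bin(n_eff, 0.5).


Step 1: Discard zero differences. Original n = 10; n_eff = number of nonzero differences = 10.
Nonzero differences (with sign): -8, +6, +7, +9, +1, -6, +2, +4, -9, -7
Step 2: Count signs: positive = 6, negative = 4.
Step 3: Under H0: P(positive) = 0.5, so the number of positives S ~ Bin(10, 0.5).
Step 4: Two-sided exact p-value = sum of Bin(10,0.5) probabilities at or below the observed probability = 0.753906.
Step 5: alpha = 0.05. fail to reject H0.

n_eff = 10, pos = 6, neg = 4, p = 0.753906, fail to reject H0.


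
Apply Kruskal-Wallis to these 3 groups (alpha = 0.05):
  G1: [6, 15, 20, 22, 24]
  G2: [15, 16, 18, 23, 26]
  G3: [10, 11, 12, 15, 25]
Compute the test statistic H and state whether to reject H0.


Step 1: Combine all N = 15 observations and assign midranks.
sorted (value, group, rank): (6,G1,1), (10,G3,2), (11,G3,3), (12,G3,4), (15,G1,6), (15,G2,6), (15,G3,6), (16,G2,8), (18,G2,9), (20,G1,10), (22,G1,11), (23,G2,12), (24,G1,13), (25,G3,14), (26,G2,15)
Step 2: Sum ranks within each group.
R_1 = 41 (n_1 = 5)
R_2 = 50 (n_2 = 5)
R_3 = 29 (n_3 = 5)
Step 3: H = 12/(N(N+1)) * sum(R_i^2/n_i) - 3(N+1)
     = 12/(15*16) * (41^2/5 + 50^2/5 + 29^2/5) - 3*16
     = 0.050000 * 1004.4 - 48
     = 2.220000.
Step 4: Ties present; correction factor C = 1 - 24/(15^3 - 15) = 0.992857. Corrected H = 2.220000 / 0.992857 = 2.235971.
Step 5: Under H0, H ~ chi^2(2); p-value = 0.326938.
Step 6: alpha = 0.05. fail to reject H0.

H = 2.2360, df = 2, p = 0.326938, fail to reject H0.


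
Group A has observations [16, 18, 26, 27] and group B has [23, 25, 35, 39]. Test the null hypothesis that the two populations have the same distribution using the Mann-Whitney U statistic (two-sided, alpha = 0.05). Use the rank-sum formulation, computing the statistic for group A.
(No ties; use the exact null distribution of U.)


Step 1: Combine and sort all 8 observations; assign midranks.
sorted (value, group): (16,X), (18,X), (23,Y), (25,Y), (26,X), (27,X), (35,Y), (39,Y)
ranks: 16->1, 18->2, 23->3, 25->4, 26->5, 27->6, 35->7, 39->8
Step 2: Rank sum for X: R1 = 1 + 2 + 5 + 6 = 14.
Step 3: U_X = R1 - n1(n1+1)/2 = 14 - 4*5/2 = 14 - 10 = 4.
       U_Y = n1*n2 - U_X = 16 - 4 = 12.
Step 4: No ties, so the exact null distribution of U (based on enumerating the C(8,4) = 70 equally likely rank assignments) gives the two-sided p-value.
Step 5: p-value = 0.342857; compare to alpha = 0.05. fail to reject H0.

U_X = 4, p = 0.342857, fail to reject H0 at alpha = 0.05.


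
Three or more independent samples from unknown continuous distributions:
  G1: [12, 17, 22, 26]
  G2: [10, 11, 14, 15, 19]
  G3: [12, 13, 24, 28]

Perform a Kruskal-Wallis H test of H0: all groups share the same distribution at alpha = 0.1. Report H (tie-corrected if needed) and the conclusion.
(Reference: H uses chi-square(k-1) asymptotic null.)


Step 1: Combine all N = 13 observations and assign midranks.
sorted (value, group, rank): (10,G2,1), (11,G2,2), (12,G1,3.5), (12,G3,3.5), (13,G3,5), (14,G2,6), (15,G2,7), (17,G1,8), (19,G2,9), (22,G1,10), (24,G3,11), (26,G1,12), (28,G3,13)
Step 2: Sum ranks within each group.
R_1 = 33.5 (n_1 = 4)
R_2 = 25 (n_2 = 5)
R_3 = 32.5 (n_3 = 4)
Step 3: H = 12/(N(N+1)) * sum(R_i^2/n_i) - 3(N+1)
     = 12/(13*14) * (33.5^2/4 + 25^2/5 + 32.5^2/4) - 3*14
     = 0.065934 * 669.625 - 42
     = 2.151099.
Step 4: Ties present; correction factor C = 1 - 6/(13^3 - 13) = 0.997253. Corrected H = 2.151099 / 0.997253 = 2.157025.
Step 5: Under H0, H ~ chi^2(2); p-value = 0.340101.
Step 6: alpha = 0.1. fail to reject H0.

H = 2.1570, df = 2, p = 0.340101, fail to reject H0.


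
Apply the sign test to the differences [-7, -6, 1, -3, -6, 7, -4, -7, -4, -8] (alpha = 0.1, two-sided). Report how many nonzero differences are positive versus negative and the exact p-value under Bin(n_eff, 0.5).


Step 1: Discard zero differences. Original n = 10; n_eff = number of nonzero differences = 10.
Nonzero differences (with sign): -7, -6, +1, -3, -6, +7, -4, -7, -4, -8
Step 2: Count signs: positive = 2, negative = 8.
Step 3: Under H0: P(positive) = 0.5, so the number of positives S ~ Bin(10, 0.5).
Step 4: Two-sided exact p-value = sum of Bin(10,0.5) probabilities at or below the observed probability = 0.109375.
Step 5: alpha = 0.1. fail to reject H0.

n_eff = 10, pos = 2, neg = 8, p = 0.109375, fail to reject H0.


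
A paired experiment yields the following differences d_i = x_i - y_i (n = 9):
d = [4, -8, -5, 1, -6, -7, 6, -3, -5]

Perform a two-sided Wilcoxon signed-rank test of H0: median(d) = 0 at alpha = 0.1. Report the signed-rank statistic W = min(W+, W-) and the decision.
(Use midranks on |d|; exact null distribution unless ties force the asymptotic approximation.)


Step 1: Drop any zero differences (none here) and take |d_i|.
|d| = [4, 8, 5, 1, 6, 7, 6, 3, 5]
Step 2: Midrank |d_i| (ties get averaged ranks).
ranks: |4|->3, |8|->9, |5|->4.5, |1|->1, |6|->6.5, |7|->8, |6|->6.5, |3|->2, |5|->4.5
Step 3: Attach original signs; sum ranks with positive sign and with negative sign.
W+ = 3 + 1 + 6.5 = 10.5
W- = 9 + 4.5 + 6.5 + 8 + 2 + 4.5 = 34.5
(Check: W+ + W- = 45 should equal n(n+1)/2 = 45.)
Step 4: Test statistic W = min(W+, W-) = 10.5.
Step 5: Ties in |d|, so use the tie-corrected normal approximation.
        E[W] = n(n+1)/4 = 9*10/4 = 22.5.
        Tie groups: |d|=5 (t=2), |d|=6 (t=2); sum(t^3 - t) = 12.
        Var[W] = n(n+1)(2n+1)/24 - sum(t^3-t)/48 = 1710/24 - 12/48 = 71.
        z = (W - E[W]) / sqrt(Var[W]) = (10.5 - 22.5) / 8.4261 = -1.4241.
        Two-sided p = 2*Phi(z) = 0.154407.
Step 6: alpha = 0.1. fail to reject H0.

W+ = 10.5, W- = 34.5, W = min = 10.5, p = 0.154407, fail to reject H0.


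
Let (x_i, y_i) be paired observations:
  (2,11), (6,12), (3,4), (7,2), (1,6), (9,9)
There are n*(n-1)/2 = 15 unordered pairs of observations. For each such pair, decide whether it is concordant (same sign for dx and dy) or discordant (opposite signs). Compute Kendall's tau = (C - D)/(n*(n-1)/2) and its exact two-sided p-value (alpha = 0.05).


Step 1: Enumerate the 15 unordered pairs (i,j) with i<j and classify each by sign(x_j-x_i) * sign(y_j-y_i).
  (1,2):dx=+4,dy=+1->C; (1,3):dx=+1,dy=-7->D; (1,4):dx=+5,dy=-9->D; (1,5):dx=-1,dy=-5->C
  (1,6):dx=+7,dy=-2->D; (2,3):dx=-3,dy=-8->C; (2,4):dx=+1,dy=-10->D; (2,5):dx=-5,dy=-6->C
  (2,6):dx=+3,dy=-3->D; (3,4):dx=+4,dy=-2->D; (3,5):dx=-2,dy=+2->D; (3,6):dx=+6,dy=+5->C
  (4,5):dx=-6,dy=+4->D; (4,6):dx=+2,dy=+7->C; (5,6):dx=+8,dy=+3->C
Step 2: C = 7, D = 8, total pairs = 15.
Step 3: tau = (C - D)/(n(n-1)/2) = (7 - 8)/15 = -0.066667.
Step 4: Exact two-sided p-value (enumerate n! = 720 permutations of y under H0): p = 1.000000.
Step 5: alpha = 0.05. fail to reject H0.

tau_b = -0.0667 (C=7, D=8), p = 1.000000, fail to reject H0.


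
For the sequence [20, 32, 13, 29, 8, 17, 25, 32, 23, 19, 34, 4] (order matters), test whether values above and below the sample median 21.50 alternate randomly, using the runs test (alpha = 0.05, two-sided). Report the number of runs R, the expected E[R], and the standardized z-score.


Step 1: Compute median = 21.50; label A = above, B = below.
Labels in order: BABABBAAABAB  (n_A = 6, n_B = 6)
Step 2: Count runs R = 9.
Step 3: Under H0 (random ordering), E[R] = 2*n_A*n_B/(n_A+n_B) + 1 = 2*6*6/12 + 1 = 7.0000.
        Var[R] = 2*n_A*n_B*(2*n_A*n_B - n_A - n_B) / ((n_A+n_B)^2 * (n_A+n_B-1)) = 4320/1584 = 2.7273.
        SD[R] = 1.6514.
Step 4: Continuity-corrected z = (R - 0.5 - E[R]) / SD[R] = (9 - 0.5 - 7.0000) / 1.6514 = 0.9083.
Step 5: Two-sided p-value via normal approximation = 2*(1 - Phi(|z|)) = 0.363722.
Step 6: alpha = 0.05. fail to reject H0.

R = 9, z = 0.9083, p = 0.363722, fail to reject H0.


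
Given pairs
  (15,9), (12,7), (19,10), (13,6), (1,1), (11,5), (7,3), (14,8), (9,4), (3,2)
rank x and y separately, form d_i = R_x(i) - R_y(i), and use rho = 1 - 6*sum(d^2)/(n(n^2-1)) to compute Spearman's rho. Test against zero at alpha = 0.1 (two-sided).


Step 1: Rank x and y separately (midranks; no ties here).
rank(x): 15->9, 12->6, 19->10, 13->7, 1->1, 11->5, 7->3, 14->8, 9->4, 3->2
rank(y): 9->9, 7->7, 10->10, 6->6, 1->1, 5->5, 3->3, 8->8, 4->4, 2->2
Step 2: d_i = R_x(i) - R_y(i); compute d_i^2.
  (9-9)^2=0, (6-7)^2=1, (10-10)^2=0, (7-6)^2=1, (1-1)^2=0, (5-5)^2=0, (3-3)^2=0, (8-8)^2=0, (4-4)^2=0, (2-2)^2=0
sum(d^2) = 2.
Step 3: rho = 1 - 6*2 / (10*(10^2 - 1)) = 1 - 12/990 = 0.987879.
Step 4: Under H0, t = rho * sqrt((n-2)/(1-rho^2)) = 18.0003 ~ t(8).
Step 5: Two-sided p-value from the t-distribution with 8 df = 0.000000.
Step 6: alpha = 0.1. reject H0.

rho = 0.9879, p = 0.000000, reject H0 at alpha = 0.1.


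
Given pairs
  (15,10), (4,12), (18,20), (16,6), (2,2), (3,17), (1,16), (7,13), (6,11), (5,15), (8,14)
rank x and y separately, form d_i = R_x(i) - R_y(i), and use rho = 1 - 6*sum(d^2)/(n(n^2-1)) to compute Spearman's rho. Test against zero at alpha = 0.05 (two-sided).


Step 1: Rank x and y separately (midranks; no ties here).
rank(x): 15->9, 4->4, 18->11, 16->10, 2->2, 3->3, 1->1, 7->7, 6->6, 5->5, 8->8
rank(y): 10->3, 12->5, 20->11, 6->2, 2->1, 17->10, 16->9, 13->6, 11->4, 15->8, 14->7
Step 2: d_i = R_x(i) - R_y(i); compute d_i^2.
  (9-3)^2=36, (4-5)^2=1, (11-11)^2=0, (10-2)^2=64, (2-1)^2=1, (3-10)^2=49, (1-9)^2=64, (7-6)^2=1, (6-4)^2=4, (5-8)^2=9, (8-7)^2=1
sum(d^2) = 230.
Step 3: rho = 1 - 6*230 / (11*(11^2 - 1)) = 1 - 1380/1320 = -0.045455.
Step 4: Under H0, t = rho * sqrt((n-2)/(1-rho^2)) = -0.1365 ~ t(9).
Step 5: Two-sided p-value from the t-distribution with 9 df = 0.894427.
Step 6: alpha = 0.05. fail to reject H0.

rho = -0.0455, p = 0.894427, fail to reject H0 at alpha = 0.05.


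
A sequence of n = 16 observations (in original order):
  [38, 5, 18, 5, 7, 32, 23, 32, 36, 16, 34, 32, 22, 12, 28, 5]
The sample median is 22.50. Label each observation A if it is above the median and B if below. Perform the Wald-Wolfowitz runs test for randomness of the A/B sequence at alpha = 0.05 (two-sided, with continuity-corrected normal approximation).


Step 1: Compute median = 22.50; label A = above, B = below.
Labels in order: ABBBBAAAABAABBAB  (n_A = 8, n_B = 8)
Step 2: Count runs R = 8.
Step 3: Under H0 (random ordering), E[R] = 2*n_A*n_B/(n_A+n_B) + 1 = 2*8*8/16 + 1 = 9.0000.
        Var[R] = 2*n_A*n_B*(2*n_A*n_B - n_A - n_B) / ((n_A+n_B)^2 * (n_A+n_B-1)) = 14336/3840 = 3.7333.
        SD[R] = 1.9322.
Step 4: Continuity-corrected z = (R + 0.5 - E[R]) / SD[R] = (8 + 0.5 - 9.0000) / 1.9322 = -0.2588.
Step 5: Two-sided p-value via normal approximation = 2*(1 - Phi(|z|)) = 0.795809.
Step 6: alpha = 0.05. fail to reject H0.

R = 8, z = -0.2588, p = 0.795809, fail to reject H0.


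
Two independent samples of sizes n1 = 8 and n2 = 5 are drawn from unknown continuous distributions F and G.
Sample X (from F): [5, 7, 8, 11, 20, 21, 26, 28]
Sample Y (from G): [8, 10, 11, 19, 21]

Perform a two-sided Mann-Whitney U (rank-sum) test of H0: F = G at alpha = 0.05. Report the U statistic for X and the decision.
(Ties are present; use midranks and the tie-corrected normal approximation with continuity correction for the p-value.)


Step 1: Combine and sort all 13 observations; assign midranks.
sorted (value, group): (5,X), (7,X), (8,X), (8,Y), (10,Y), (11,X), (11,Y), (19,Y), (20,X), (21,X), (21,Y), (26,X), (28,X)
ranks: 5->1, 7->2, 8->3.5, 8->3.5, 10->5, 11->6.5, 11->6.5, 19->8, 20->9, 21->10.5, 21->10.5, 26->12, 28->13
Step 2: Rank sum for X: R1 = 1 + 2 + 3.5 + 6.5 + 9 + 10.5 + 12 + 13 = 57.5.
Step 3: U_X = R1 - n1(n1+1)/2 = 57.5 - 8*9/2 = 57.5 - 36 = 21.5.
       U_Y = n1*n2 - U_X = 40 - 21.5 = 18.5.
Step 4: Ties are present, so use the tie-corrected normal approximation (with continuity correction) for the p-value.
Step 5: p-value = 0.883138; compare to alpha = 0.05. fail to reject H0.

U_X = 21.5, p = 0.883138, fail to reject H0 at alpha = 0.05.


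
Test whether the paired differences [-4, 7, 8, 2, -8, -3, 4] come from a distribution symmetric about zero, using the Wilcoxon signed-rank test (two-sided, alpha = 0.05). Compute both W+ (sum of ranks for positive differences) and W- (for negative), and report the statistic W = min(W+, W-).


Step 1: Drop any zero differences (none here) and take |d_i|.
|d| = [4, 7, 8, 2, 8, 3, 4]
Step 2: Midrank |d_i| (ties get averaged ranks).
ranks: |4|->3.5, |7|->5, |8|->6.5, |2|->1, |8|->6.5, |3|->2, |4|->3.5
Step 3: Attach original signs; sum ranks with positive sign and with negative sign.
W+ = 5 + 6.5 + 1 + 3.5 = 16
W- = 3.5 + 6.5 + 2 = 12
(Check: W+ + W- = 28 should equal n(n+1)/2 = 28.)
Step 4: Test statistic W = min(W+, W-) = 12.
Step 5: Ties in |d|, so use the tie-corrected normal approximation.
        E[W] = n(n+1)/4 = 7*8/4 = 14.
        Tie groups: |d|=4 (t=2), |d|=8 (t=2); sum(t^3 - t) = 12.
        Var[W] = n(n+1)(2n+1)/24 - sum(t^3-t)/48 = 840/24 - 12/48 = 34.75.
        z = (W - E[W]) / sqrt(Var[W]) = (12 - 14) / 5.8949 = -0.3393.
        Two-sided p = 2*Phi(z) = 0.734402.
Step 6: alpha = 0.05. fail to reject H0.

W+ = 16, W- = 12, W = min = 12, p = 0.734402, fail to reject H0.


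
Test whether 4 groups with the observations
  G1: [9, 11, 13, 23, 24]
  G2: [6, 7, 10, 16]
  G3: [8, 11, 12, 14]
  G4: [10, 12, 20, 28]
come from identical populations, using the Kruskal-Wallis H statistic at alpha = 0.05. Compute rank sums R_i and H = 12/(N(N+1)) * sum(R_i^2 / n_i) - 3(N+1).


Step 1: Combine all N = 17 observations and assign midranks.
sorted (value, group, rank): (6,G2,1), (7,G2,2), (8,G3,3), (9,G1,4), (10,G2,5.5), (10,G4,5.5), (11,G1,7.5), (11,G3,7.5), (12,G3,9.5), (12,G4,9.5), (13,G1,11), (14,G3,12), (16,G2,13), (20,G4,14), (23,G1,15), (24,G1,16), (28,G4,17)
Step 2: Sum ranks within each group.
R_1 = 53.5 (n_1 = 5)
R_2 = 21.5 (n_2 = 4)
R_3 = 32 (n_3 = 4)
R_4 = 46 (n_4 = 4)
Step 3: H = 12/(N(N+1)) * sum(R_i^2/n_i) - 3(N+1)
     = 12/(17*18) * (53.5^2/5 + 21.5^2/4 + 32^2/4 + 46^2/4) - 3*18
     = 0.039216 * 1473.01 - 54
     = 3.765196.
Step 4: Ties present; correction factor C = 1 - 18/(17^3 - 17) = 0.996324. Corrected H = 3.765196 / 0.996324 = 3.779090.
Step 5: Under H0, H ~ chi^2(3); p-value = 0.286328.
Step 6: alpha = 0.05. fail to reject H0.

H = 3.7791, df = 3, p = 0.286328, fail to reject H0.


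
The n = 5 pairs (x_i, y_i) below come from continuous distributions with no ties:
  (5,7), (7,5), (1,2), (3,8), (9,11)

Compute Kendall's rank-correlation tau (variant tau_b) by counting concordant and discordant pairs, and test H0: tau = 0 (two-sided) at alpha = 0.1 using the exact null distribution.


Step 1: Enumerate the 10 unordered pairs (i,j) with i<j and classify each by sign(x_j-x_i) * sign(y_j-y_i).
  (1,2):dx=+2,dy=-2->D; (1,3):dx=-4,dy=-5->C; (1,4):dx=-2,dy=+1->D; (1,5):dx=+4,dy=+4->C
  (2,3):dx=-6,dy=-3->C; (2,4):dx=-4,dy=+3->D; (2,5):dx=+2,dy=+6->C; (3,4):dx=+2,dy=+6->C
  (3,5):dx=+8,dy=+9->C; (4,5):dx=+6,dy=+3->C
Step 2: C = 7, D = 3, total pairs = 10.
Step 3: tau = (C - D)/(n(n-1)/2) = (7 - 3)/10 = 0.400000.
Step 4: Exact two-sided p-value (enumerate n! = 120 permutations of y under H0): p = 0.483333.
Step 5: alpha = 0.1. fail to reject H0.

tau_b = 0.4000 (C=7, D=3), p = 0.483333, fail to reject H0.


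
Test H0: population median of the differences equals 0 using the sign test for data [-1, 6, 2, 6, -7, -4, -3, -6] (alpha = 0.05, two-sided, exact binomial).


Step 1: Discard zero differences. Original n = 8; n_eff = number of nonzero differences = 8.
Nonzero differences (with sign): -1, +6, +2, +6, -7, -4, -3, -6
Step 2: Count signs: positive = 3, negative = 5.
Step 3: Under H0: P(positive) = 0.5, so the number of positives S ~ Bin(8, 0.5).
Step 4: Two-sided exact p-value = sum of Bin(8,0.5) probabilities at or below the observed probability = 0.726562.
Step 5: alpha = 0.05. fail to reject H0.

n_eff = 8, pos = 3, neg = 5, p = 0.726562, fail to reject H0.


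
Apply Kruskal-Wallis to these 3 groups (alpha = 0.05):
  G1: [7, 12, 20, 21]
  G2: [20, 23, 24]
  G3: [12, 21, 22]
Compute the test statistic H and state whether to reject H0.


Step 1: Combine all N = 10 observations and assign midranks.
sorted (value, group, rank): (7,G1,1), (12,G1,2.5), (12,G3,2.5), (20,G1,4.5), (20,G2,4.5), (21,G1,6.5), (21,G3,6.5), (22,G3,8), (23,G2,9), (24,G2,10)
Step 2: Sum ranks within each group.
R_1 = 14.5 (n_1 = 4)
R_2 = 23.5 (n_2 = 3)
R_3 = 17 (n_3 = 3)
Step 3: H = 12/(N(N+1)) * sum(R_i^2/n_i) - 3(N+1)
     = 12/(10*11) * (14.5^2/4 + 23.5^2/3 + 17^2/3) - 3*11
     = 0.109091 * 332.979 - 33
     = 3.325000.
Step 4: Ties present; correction factor C = 1 - 18/(10^3 - 10) = 0.981818. Corrected H = 3.325000 / 0.981818 = 3.386574.
Step 5: Under H0, H ~ chi^2(2); p-value = 0.183914.
Step 6: alpha = 0.05. fail to reject H0.

H = 3.3866, df = 2, p = 0.183914, fail to reject H0.


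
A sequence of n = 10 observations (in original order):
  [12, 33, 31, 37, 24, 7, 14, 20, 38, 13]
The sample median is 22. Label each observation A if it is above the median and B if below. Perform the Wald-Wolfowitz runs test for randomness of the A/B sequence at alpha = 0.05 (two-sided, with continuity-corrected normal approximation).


Step 1: Compute median = 22; label A = above, B = below.
Labels in order: BAAAABBBAB  (n_A = 5, n_B = 5)
Step 2: Count runs R = 5.
Step 3: Under H0 (random ordering), E[R] = 2*n_A*n_B/(n_A+n_B) + 1 = 2*5*5/10 + 1 = 6.0000.
        Var[R] = 2*n_A*n_B*(2*n_A*n_B - n_A - n_B) / ((n_A+n_B)^2 * (n_A+n_B-1)) = 2000/900 = 2.2222.
        SD[R] = 1.4907.
Step 4: Continuity-corrected z = (R + 0.5 - E[R]) / SD[R] = (5 + 0.5 - 6.0000) / 1.4907 = -0.3354.
Step 5: Two-sided p-value via normal approximation = 2*(1 - Phi(|z|)) = 0.737316.
Step 6: alpha = 0.05. fail to reject H0.

R = 5, z = -0.3354, p = 0.737316, fail to reject H0.


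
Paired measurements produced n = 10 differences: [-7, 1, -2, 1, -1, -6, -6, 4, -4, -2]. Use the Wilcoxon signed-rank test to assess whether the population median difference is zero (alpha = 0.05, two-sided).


Step 1: Drop any zero differences (none here) and take |d_i|.
|d| = [7, 1, 2, 1, 1, 6, 6, 4, 4, 2]
Step 2: Midrank |d_i| (ties get averaged ranks).
ranks: |7|->10, |1|->2, |2|->4.5, |1|->2, |1|->2, |6|->8.5, |6|->8.5, |4|->6.5, |4|->6.5, |2|->4.5
Step 3: Attach original signs; sum ranks with positive sign and with negative sign.
W+ = 2 + 2 + 6.5 = 10.5
W- = 10 + 4.5 + 2 + 8.5 + 8.5 + 6.5 + 4.5 = 44.5
(Check: W+ + W- = 55 should equal n(n+1)/2 = 55.)
Step 4: Test statistic W = min(W+, W-) = 10.5.
Step 5: Ties in |d|, so use the tie-corrected normal approximation.
        E[W] = n(n+1)/4 = 10*11/4 = 27.5.
        Tie groups: |d|=1 (t=3), |d|=2 (t=2), |d|=4 (t=2), |d|=6 (t=2); sum(t^3 - t) = 42.
        Var[W] = n(n+1)(2n+1)/24 - sum(t^3-t)/48 = 2310/24 - 42/48 = 95.375.
        z = (W - E[W]) / sqrt(Var[W]) = (10.5 - 27.5) / 9.7660 = -1.7407.
        Two-sided p = 2*Phi(z) = 0.081731.
Step 6: alpha = 0.05. fail to reject H0.

W+ = 10.5, W- = 44.5, W = min = 10.5, p = 0.081731, fail to reject H0.


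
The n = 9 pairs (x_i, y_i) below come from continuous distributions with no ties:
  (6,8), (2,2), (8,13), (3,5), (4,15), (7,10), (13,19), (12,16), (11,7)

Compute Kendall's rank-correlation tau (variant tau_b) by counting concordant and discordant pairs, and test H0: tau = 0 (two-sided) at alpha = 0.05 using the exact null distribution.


Step 1: Enumerate the 36 unordered pairs (i,j) with i<j and classify each by sign(x_j-x_i) * sign(y_j-y_i).
  (1,2):dx=-4,dy=-6->C; (1,3):dx=+2,dy=+5->C; (1,4):dx=-3,dy=-3->C; (1,5):dx=-2,dy=+7->D
  (1,6):dx=+1,dy=+2->C; (1,7):dx=+7,dy=+11->C; (1,8):dx=+6,dy=+8->C; (1,9):dx=+5,dy=-1->D
  (2,3):dx=+6,dy=+11->C; (2,4):dx=+1,dy=+3->C; (2,5):dx=+2,dy=+13->C; (2,6):dx=+5,dy=+8->C
  (2,7):dx=+11,dy=+17->C; (2,8):dx=+10,dy=+14->C; (2,9):dx=+9,dy=+5->C; (3,4):dx=-5,dy=-8->C
  (3,5):dx=-4,dy=+2->D; (3,6):dx=-1,dy=-3->C; (3,7):dx=+5,dy=+6->C; (3,8):dx=+4,dy=+3->C
  (3,9):dx=+3,dy=-6->D; (4,5):dx=+1,dy=+10->C; (4,6):dx=+4,dy=+5->C; (4,7):dx=+10,dy=+14->C
  (4,8):dx=+9,dy=+11->C; (4,9):dx=+8,dy=+2->C; (5,6):dx=+3,dy=-5->D; (5,7):dx=+9,dy=+4->C
  (5,8):dx=+8,dy=+1->C; (5,9):dx=+7,dy=-8->D; (6,7):dx=+6,dy=+9->C; (6,8):dx=+5,dy=+6->C
  (6,9):dx=+4,dy=-3->D; (7,8):dx=-1,dy=-3->C; (7,9):dx=-2,dy=-12->C; (8,9):dx=-1,dy=-9->C
Step 2: C = 29, D = 7, total pairs = 36.
Step 3: tau = (C - D)/(n(n-1)/2) = (29 - 7)/36 = 0.611111.
Step 4: Exact two-sided p-value (enumerate n! = 362880 permutations of y under H0): p = 0.024741.
Step 5: alpha = 0.05. reject H0.

tau_b = 0.6111 (C=29, D=7), p = 0.024741, reject H0.


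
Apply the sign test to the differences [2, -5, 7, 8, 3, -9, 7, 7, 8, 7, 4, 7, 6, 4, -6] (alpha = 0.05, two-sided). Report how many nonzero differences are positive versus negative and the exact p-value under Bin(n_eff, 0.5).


Step 1: Discard zero differences. Original n = 15; n_eff = number of nonzero differences = 15.
Nonzero differences (with sign): +2, -5, +7, +8, +3, -9, +7, +7, +8, +7, +4, +7, +6, +4, -6
Step 2: Count signs: positive = 12, negative = 3.
Step 3: Under H0: P(positive) = 0.5, so the number of positives S ~ Bin(15, 0.5).
Step 4: Two-sided exact p-value = sum of Bin(15,0.5) probabilities at or below the observed probability = 0.035156.
Step 5: alpha = 0.05. reject H0.

n_eff = 15, pos = 12, neg = 3, p = 0.035156, reject H0.


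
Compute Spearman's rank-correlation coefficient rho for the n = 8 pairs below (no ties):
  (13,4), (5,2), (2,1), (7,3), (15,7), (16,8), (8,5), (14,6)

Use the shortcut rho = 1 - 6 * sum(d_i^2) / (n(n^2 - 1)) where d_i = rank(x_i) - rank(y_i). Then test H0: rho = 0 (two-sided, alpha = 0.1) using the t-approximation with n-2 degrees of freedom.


Step 1: Rank x and y separately (midranks; no ties here).
rank(x): 13->5, 5->2, 2->1, 7->3, 15->7, 16->8, 8->4, 14->6
rank(y): 4->4, 2->2, 1->1, 3->3, 7->7, 8->8, 5->5, 6->6
Step 2: d_i = R_x(i) - R_y(i); compute d_i^2.
  (5-4)^2=1, (2-2)^2=0, (1-1)^2=0, (3-3)^2=0, (7-7)^2=0, (8-8)^2=0, (4-5)^2=1, (6-6)^2=0
sum(d^2) = 2.
Step 3: rho = 1 - 6*2 / (8*(8^2 - 1)) = 1 - 12/504 = 0.976190.
Step 4: Under H0, t = rho * sqrt((n-2)/(1-rho^2)) = 11.0235 ~ t(6).
Step 5: Two-sided p-value from the t-distribution with 6 df = 0.000033.
Step 6: alpha = 0.1. reject H0.

rho = 0.9762, p = 0.000033, reject H0 at alpha = 0.1.


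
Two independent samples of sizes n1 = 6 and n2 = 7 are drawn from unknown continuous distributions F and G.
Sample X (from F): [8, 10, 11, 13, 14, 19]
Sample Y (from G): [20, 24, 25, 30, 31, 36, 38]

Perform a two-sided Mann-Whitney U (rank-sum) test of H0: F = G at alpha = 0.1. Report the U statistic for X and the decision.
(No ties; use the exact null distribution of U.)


Step 1: Combine and sort all 13 observations; assign midranks.
sorted (value, group): (8,X), (10,X), (11,X), (13,X), (14,X), (19,X), (20,Y), (24,Y), (25,Y), (30,Y), (31,Y), (36,Y), (38,Y)
ranks: 8->1, 10->2, 11->3, 13->4, 14->5, 19->6, 20->7, 24->8, 25->9, 30->10, 31->11, 36->12, 38->13
Step 2: Rank sum for X: R1 = 1 + 2 + 3 + 4 + 5 + 6 = 21.
Step 3: U_X = R1 - n1(n1+1)/2 = 21 - 6*7/2 = 21 - 21 = 0.
       U_Y = n1*n2 - U_X = 42 - 0 = 42.
Step 4: No ties, so the exact null distribution of U (based on enumerating the C(13,6) = 1716 equally likely rank assignments) gives the two-sided p-value.
Step 5: p-value = 0.001166; compare to alpha = 0.1. reject H0.

U_X = 0, p = 0.001166, reject H0 at alpha = 0.1.


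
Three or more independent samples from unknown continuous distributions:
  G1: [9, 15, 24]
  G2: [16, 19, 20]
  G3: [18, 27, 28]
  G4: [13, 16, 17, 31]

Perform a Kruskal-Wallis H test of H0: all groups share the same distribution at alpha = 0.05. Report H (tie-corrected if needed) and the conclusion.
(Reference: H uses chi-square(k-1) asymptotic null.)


Step 1: Combine all N = 13 observations and assign midranks.
sorted (value, group, rank): (9,G1,1), (13,G4,2), (15,G1,3), (16,G2,4.5), (16,G4,4.5), (17,G4,6), (18,G3,7), (19,G2,8), (20,G2,9), (24,G1,10), (27,G3,11), (28,G3,12), (31,G4,13)
Step 2: Sum ranks within each group.
R_1 = 14 (n_1 = 3)
R_2 = 21.5 (n_2 = 3)
R_3 = 30 (n_3 = 3)
R_4 = 25.5 (n_4 = 4)
Step 3: H = 12/(N(N+1)) * sum(R_i^2/n_i) - 3(N+1)
     = 12/(13*14) * (14^2/3 + 21.5^2/3 + 30^2/3 + 25.5^2/4) - 3*14
     = 0.065934 * 681.979 - 42
     = 2.965659.
Step 4: Ties present; correction factor C = 1 - 6/(13^3 - 13) = 0.997253. Corrected H = 2.965659 / 0.997253 = 2.973829.
Step 5: Under H0, H ~ chi^2(3); p-value = 0.395678.
Step 6: alpha = 0.05. fail to reject H0.

H = 2.9738, df = 3, p = 0.395678, fail to reject H0.


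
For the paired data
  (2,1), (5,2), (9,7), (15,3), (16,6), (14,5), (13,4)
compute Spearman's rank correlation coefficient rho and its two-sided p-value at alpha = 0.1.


Step 1: Rank x and y separately (midranks; no ties here).
rank(x): 2->1, 5->2, 9->3, 15->6, 16->7, 14->5, 13->4
rank(y): 1->1, 2->2, 7->7, 3->3, 6->6, 5->5, 4->4
Step 2: d_i = R_x(i) - R_y(i); compute d_i^2.
  (1-1)^2=0, (2-2)^2=0, (3-7)^2=16, (6-3)^2=9, (7-6)^2=1, (5-5)^2=0, (4-4)^2=0
sum(d^2) = 26.
Step 3: rho = 1 - 6*26 / (7*(7^2 - 1)) = 1 - 156/336 = 0.535714.
Step 4: Under H0, t = rho * sqrt((n-2)/(1-rho^2)) = 1.4186 ~ t(5).
Step 5: Two-sided p-value from the t-distribution with 5 df = 0.215217.
Step 6: alpha = 0.1. fail to reject H0.

rho = 0.5357, p = 0.215217, fail to reject H0 at alpha = 0.1.


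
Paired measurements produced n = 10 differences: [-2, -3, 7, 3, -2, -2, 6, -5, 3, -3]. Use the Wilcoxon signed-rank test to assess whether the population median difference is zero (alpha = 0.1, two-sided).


Step 1: Drop any zero differences (none here) and take |d_i|.
|d| = [2, 3, 7, 3, 2, 2, 6, 5, 3, 3]
Step 2: Midrank |d_i| (ties get averaged ranks).
ranks: |2|->2, |3|->5.5, |7|->10, |3|->5.5, |2|->2, |2|->2, |6|->9, |5|->8, |3|->5.5, |3|->5.5
Step 3: Attach original signs; sum ranks with positive sign and with negative sign.
W+ = 10 + 5.5 + 9 + 5.5 = 30
W- = 2 + 5.5 + 2 + 2 + 8 + 5.5 = 25
(Check: W+ + W- = 55 should equal n(n+1)/2 = 55.)
Step 4: Test statistic W = min(W+, W-) = 25.
Step 5: Ties in |d|, so use the tie-corrected normal approximation.
        E[W] = n(n+1)/4 = 10*11/4 = 27.5.
        Tie groups: |d|=2 (t=3), |d|=3 (t=4); sum(t^3 - t) = 84.
        Var[W] = n(n+1)(2n+1)/24 - sum(t^3-t)/48 = 2310/24 - 84/48 = 94.5.
        z = (W - E[W]) / sqrt(Var[W]) = (25 - 27.5) / 9.7211 = -0.2572.
        Two-sided p = 2*Phi(z) = 0.797046.
Step 6: alpha = 0.1. fail to reject H0.

W+ = 30, W- = 25, W = min = 25, p = 0.797046, fail to reject H0.


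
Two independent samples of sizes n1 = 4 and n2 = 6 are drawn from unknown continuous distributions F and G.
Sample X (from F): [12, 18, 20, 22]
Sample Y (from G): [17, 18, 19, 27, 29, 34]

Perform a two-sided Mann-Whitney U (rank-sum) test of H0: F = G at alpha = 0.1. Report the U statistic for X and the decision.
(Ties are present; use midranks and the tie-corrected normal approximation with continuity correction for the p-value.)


Step 1: Combine and sort all 10 observations; assign midranks.
sorted (value, group): (12,X), (17,Y), (18,X), (18,Y), (19,Y), (20,X), (22,X), (27,Y), (29,Y), (34,Y)
ranks: 12->1, 17->2, 18->3.5, 18->3.5, 19->5, 20->6, 22->7, 27->8, 29->9, 34->10
Step 2: Rank sum for X: R1 = 1 + 3.5 + 6 + 7 = 17.5.
Step 3: U_X = R1 - n1(n1+1)/2 = 17.5 - 4*5/2 = 17.5 - 10 = 7.5.
       U_Y = n1*n2 - U_X = 24 - 7.5 = 16.5.
Step 4: Ties are present, so use the tie-corrected normal approximation (with continuity correction) for the p-value.
Step 5: p-value = 0.392330; compare to alpha = 0.1. fail to reject H0.

U_X = 7.5, p = 0.392330, fail to reject H0 at alpha = 0.1.


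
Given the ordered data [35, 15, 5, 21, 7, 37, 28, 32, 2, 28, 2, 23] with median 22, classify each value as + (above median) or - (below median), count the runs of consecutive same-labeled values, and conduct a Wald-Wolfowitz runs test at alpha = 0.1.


Step 1: Compute median = 22; label A = above, B = below.
Labels in order: ABBBBAAABABA  (n_A = 6, n_B = 6)
Step 2: Count runs R = 7.
Step 3: Under H0 (random ordering), E[R] = 2*n_A*n_B/(n_A+n_B) + 1 = 2*6*6/12 + 1 = 7.0000.
        Var[R] = 2*n_A*n_B*(2*n_A*n_B - n_A - n_B) / ((n_A+n_B)^2 * (n_A+n_B-1)) = 4320/1584 = 2.7273.
        SD[R] = 1.6514.
Step 4: R = E[R], so z = 0 with no continuity correction.
Step 5: Two-sided p-value via normal approximation = 2*(1 - Phi(|z|)) = 1.000000.
Step 6: alpha = 0.1. fail to reject H0.

R = 7, z = 0.0000, p = 1.000000, fail to reject H0.


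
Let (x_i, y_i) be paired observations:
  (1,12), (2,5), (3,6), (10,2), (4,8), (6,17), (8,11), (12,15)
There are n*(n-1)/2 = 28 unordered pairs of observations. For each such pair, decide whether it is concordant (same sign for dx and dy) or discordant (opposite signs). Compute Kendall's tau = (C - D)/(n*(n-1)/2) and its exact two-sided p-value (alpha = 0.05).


Step 1: Enumerate the 28 unordered pairs (i,j) with i<j and classify each by sign(x_j-x_i) * sign(y_j-y_i).
  (1,2):dx=+1,dy=-7->D; (1,3):dx=+2,dy=-6->D; (1,4):dx=+9,dy=-10->D; (1,5):dx=+3,dy=-4->D
  (1,6):dx=+5,dy=+5->C; (1,7):dx=+7,dy=-1->D; (1,8):dx=+11,dy=+3->C; (2,3):dx=+1,dy=+1->C
  (2,4):dx=+8,dy=-3->D; (2,5):dx=+2,dy=+3->C; (2,6):dx=+4,dy=+12->C; (2,7):dx=+6,dy=+6->C
  (2,8):dx=+10,dy=+10->C; (3,4):dx=+7,dy=-4->D; (3,5):dx=+1,dy=+2->C; (3,6):dx=+3,dy=+11->C
  (3,7):dx=+5,dy=+5->C; (3,8):dx=+9,dy=+9->C; (4,5):dx=-6,dy=+6->D; (4,6):dx=-4,dy=+15->D
  (4,7):dx=-2,dy=+9->D; (4,8):dx=+2,dy=+13->C; (5,6):dx=+2,dy=+9->C; (5,7):dx=+4,dy=+3->C
  (5,8):dx=+8,dy=+7->C; (6,7):dx=+2,dy=-6->D; (6,8):dx=+6,dy=-2->D; (7,8):dx=+4,dy=+4->C
Step 2: C = 16, D = 12, total pairs = 28.
Step 3: tau = (C - D)/(n(n-1)/2) = (16 - 12)/28 = 0.142857.
Step 4: Exact two-sided p-value (enumerate n! = 40320 permutations of y under H0): p = 0.719544.
Step 5: alpha = 0.05. fail to reject H0.

tau_b = 0.1429 (C=16, D=12), p = 0.719544, fail to reject H0.


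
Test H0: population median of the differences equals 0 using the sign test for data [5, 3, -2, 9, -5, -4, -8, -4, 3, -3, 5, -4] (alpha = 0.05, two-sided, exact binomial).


Step 1: Discard zero differences. Original n = 12; n_eff = number of nonzero differences = 12.
Nonzero differences (with sign): +5, +3, -2, +9, -5, -4, -8, -4, +3, -3, +5, -4
Step 2: Count signs: positive = 5, negative = 7.
Step 3: Under H0: P(positive) = 0.5, so the number of positives S ~ Bin(12, 0.5).
Step 4: Two-sided exact p-value = sum of Bin(12,0.5) probabilities at or below the observed probability = 0.774414.
Step 5: alpha = 0.05. fail to reject H0.

n_eff = 12, pos = 5, neg = 7, p = 0.774414, fail to reject H0.


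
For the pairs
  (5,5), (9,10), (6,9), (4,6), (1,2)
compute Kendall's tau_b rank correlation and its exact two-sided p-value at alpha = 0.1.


Step 1: Enumerate the 10 unordered pairs (i,j) with i<j and classify each by sign(x_j-x_i) * sign(y_j-y_i).
  (1,2):dx=+4,dy=+5->C; (1,3):dx=+1,dy=+4->C; (1,4):dx=-1,dy=+1->D; (1,5):dx=-4,dy=-3->C
  (2,3):dx=-3,dy=-1->C; (2,4):dx=-5,dy=-4->C; (2,5):dx=-8,dy=-8->C; (3,4):dx=-2,dy=-3->C
  (3,5):dx=-5,dy=-7->C; (4,5):dx=-3,dy=-4->C
Step 2: C = 9, D = 1, total pairs = 10.
Step 3: tau = (C - D)/(n(n-1)/2) = (9 - 1)/10 = 0.800000.
Step 4: Exact two-sided p-value (enumerate n! = 120 permutations of y under H0): p = 0.083333.
Step 5: alpha = 0.1. reject H0.

tau_b = 0.8000 (C=9, D=1), p = 0.083333, reject H0.


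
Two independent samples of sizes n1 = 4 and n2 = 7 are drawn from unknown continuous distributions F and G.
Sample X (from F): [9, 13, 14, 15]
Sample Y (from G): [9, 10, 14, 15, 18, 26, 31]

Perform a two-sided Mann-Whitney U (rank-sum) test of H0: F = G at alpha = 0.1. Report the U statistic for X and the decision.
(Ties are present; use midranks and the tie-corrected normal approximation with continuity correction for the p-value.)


Step 1: Combine and sort all 11 observations; assign midranks.
sorted (value, group): (9,X), (9,Y), (10,Y), (13,X), (14,X), (14,Y), (15,X), (15,Y), (18,Y), (26,Y), (31,Y)
ranks: 9->1.5, 9->1.5, 10->3, 13->4, 14->5.5, 14->5.5, 15->7.5, 15->7.5, 18->9, 26->10, 31->11
Step 2: Rank sum for X: R1 = 1.5 + 4 + 5.5 + 7.5 = 18.5.
Step 3: U_X = R1 - n1(n1+1)/2 = 18.5 - 4*5/2 = 18.5 - 10 = 8.5.
       U_Y = n1*n2 - U_X = 28 - 8.5 = 19.5.
Step 4: Ties are present, so use the tie-corrected normal approximation (with continuity correction) for the p-value.
Step 5: p-value = 0.341391; compare to alpha = 0.1. fail to reject H0.

U_X = 8.5, p = 0.341391, fail to reject H0 at alpha = 0.1.


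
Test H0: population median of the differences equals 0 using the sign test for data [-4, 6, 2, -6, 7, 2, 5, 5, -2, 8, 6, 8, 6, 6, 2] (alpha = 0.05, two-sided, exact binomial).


Step 1: Discard zero differences. Original n = 15; n_eff = number of nonzero differences = 15.
Nonzero differences (with sign): -4, +6, +2, -6, +7, +2, +5, +5, -2, +8, +6, +8, +6, +6, +2
Step 2: Count signs: positive = 12, negative = 3.
Step 3: Under H0: P(positive) = 0.5, so the number of positives S ~ Bin(15, 0.5).
Step 4: Two-sided exact p-value = sum of Bin(15,0.5) probabilities at or below the observed probability = 0.035156.
Step 5: alpha = 0.05. reject H0.

n_eff = 15, pos = 12, neg = 3, p = 0.035156, reject H0.


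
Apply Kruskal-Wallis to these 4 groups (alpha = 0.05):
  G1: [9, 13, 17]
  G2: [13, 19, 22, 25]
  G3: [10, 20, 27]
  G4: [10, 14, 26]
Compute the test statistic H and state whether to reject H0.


Step 1: Combine all N = 13 observations and assign midranks.
sorted (value, group, rank): (9,G1,1), (10,G3,2.5), (10,G4,2.5), (13,G1,4.5), (13,G2,4.5), (14,G4,6), (17,G1,7), (19,G2,8), (20,G3,9), (22,G2,10), (25,G2,11), (26,G4,12), (27,G3,13)
Step 2: Sum ranks within each group.
R_1 = 12.5 (n_1 = 3)
R_2 = 33.5 (n_2 = 4)
R_3 = 24.5 (n_3 = 3)
R_4 = 20.5 (n_4 = 3)
Step 3: H = 12/(N(N+1)) * sum(R_i^2/n_i) - 3(N+1)
     = 12/(13*14) * (12.5^2/3 + 33.5^2/4 + 24.5^2/3 + 20.5^2/3) - 3*14
     = 0.065934 * 672.812 - 42
     = 2.361264.
Step 4: Ties present; correction factor C = 1 - 12/(13^3 - 13) = 0.994505. Corrected H = 2.361264 / 0.994505 = 2.374309.
Step 5: Under H0, H ~ chi^2(3); p-value = 0.498435.
Step 6: alpha = 0.05. fail to reject H0.

H = 2.3743, df = 3, p = 0.498435, fail to reject H0.


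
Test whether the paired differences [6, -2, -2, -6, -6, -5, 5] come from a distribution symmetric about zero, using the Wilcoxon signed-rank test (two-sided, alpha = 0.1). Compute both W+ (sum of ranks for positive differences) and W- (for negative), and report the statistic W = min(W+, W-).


Step 1: Drop any zero differences (none here) and take |d_i|.
|d| = [6, 2, 2, 6, 6, 5, 5]
Step 2: Midrank |d_i| (ties get averaged ranks).
ranks: |6|->6, |2|->1.5, |2|->1.5, |6|->6, |6|->6, |5|->3.5, |5|->3.5
Step 3: Attach original signs; sum ranks with positive sign and with negative sign.
W+ = 6 + 3.5 = 9.5
W- = 1.5 + 1.5 + 6 + 6 + 3.5 = 18.5
(Check: W+ + W- = 28 should equal n(n+1)/2 = 28.)
Step 4: Test statistic W = min(W+, W-) = 9.5.
Step 5: Ties in |d|, so use the tie-corrected normal approximation.
        E[W] = n(n+1)/4 = 7*8/4 = 14.
        Tie groups: |d|=2 (t=2), |d|=5 (t=2), |d|=6 (t=3); sum(t^3 - t) = 36.
        Var[W] = n(n+1)(2n+1)/24 - sum(t^3-t)/48 = 840/24 - 36/48 = 34.25.
        z = (W - E[W]) / sqrt(Var[W]) = (9.5 - 14) / 5.8523 = -0.7689.
        Two-sided p = 2*Phi(z) = 0.441940.
Step 6: alpha = 0.1. fail to reject H0.

W+ = 9.5, W- = 18.5, W = min = 9.5, p = 0.441940, fail to reject H0.


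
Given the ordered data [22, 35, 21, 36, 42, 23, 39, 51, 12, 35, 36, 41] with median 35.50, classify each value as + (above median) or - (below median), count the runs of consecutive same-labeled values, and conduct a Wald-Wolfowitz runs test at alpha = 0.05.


Step 1: Compute median = 35.50; label A = above, B = below.
Labels in order: BBBAABAABBAA  (n_A = 6, n_B = 6)
Step 2: Count runs R = 6.
Step 3: Under H0 (random ordering), E[R] = 2*n_A*n_B/(n_A+n_B) + 1 = 2*6*6/12 + 1 = 7.0000.
        Var[R] = 2*n_A*n_B*(2*n_A*n_B - n_A - n_B) / ((n_A+n_B)^2 * (n_A+n_B-1)) = 4320/1584 = 2.7273.
        SD[R] = 1.6514.
Step 4: Continuity-corrected z = (R + 0.5 - E[R]) / SD[R] = (6 + 0.5 - 7.0000) / 1.6514 = -0.3028.
Step 5: Two-sided p-value via normal approximation = 2*(1 - Phi(|z|)) = 0.762069.
Step 6: alpha = 0.05. fail to reject H0.

R = 6, z = -0.3028, p = 0.762069, fail to reject H0.


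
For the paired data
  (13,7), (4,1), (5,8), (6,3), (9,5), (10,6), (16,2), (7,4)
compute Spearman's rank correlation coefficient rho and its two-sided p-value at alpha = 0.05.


Step 1: Rank x and y separately (midranks; no ties here).
rank(x): 13->7, 4->1, 5->2, 6->3, 9->5, 10->6, 16->8, 7->4
rank(y): 7->7, 1->1, 8->8, 3->3, 5->5, 6->6, 2->2, 4->4
Step 2: d_i = R_x(i) - R_y(i); compute d_i^2.
  (7-7)^2=0, (1-1)^2=0, (2-8)^2=36, (3-3)^2=0, (5-5)^2=0, (6-6)^2=0, (8-2)^2=36, (4-4)^2=0
sum(d^2) = 72.
Step 3: rho = 1 - 6*72 / (8*(8^2 - 1)) = 1 - 432/504 = 0.142857.
Step 4: Under H0, t = rho * sqrt((n-2)/(1-rho^2)) = 0.3536 ~ t(6).
Step 5: Two-sided p-value from the t-distribution with 6 df = 0.735765.
Step 6: alpha = 0.05. fail to reject H0.

rho = 0.1429, p = 0.735765, fail to reject H0 at alpha = 0.05.


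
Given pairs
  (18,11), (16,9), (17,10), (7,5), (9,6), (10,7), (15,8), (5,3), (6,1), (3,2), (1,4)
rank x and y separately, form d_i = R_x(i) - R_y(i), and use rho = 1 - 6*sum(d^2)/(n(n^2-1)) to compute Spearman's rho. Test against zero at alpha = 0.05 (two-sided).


Step 1: Rank x and y separately (midranks; no ties here).
rank(x): 18->11, 16->9, 17->10, 7->5, 9->6, 10->7, 15->8, 5->3, 6->4, 3->2, 1->1
rank(y): 11->11, 9->9, 10->10, 5->5, 6->6, 7->7, 8->8, 3->3, 1->1, 2->2, 4->4
Step 2: d_i = R_x(i) - R_y(i); compute d_i^2.
  (11-11)^2=0, (9-9)^2=0, (10-10)^2=0, (5-5)^2=0, (6-6)^2=0, (7-7)^2=0, (8-8)^2=0, (3-3)^2=0, (4-1)^2=9, (2-2)^2=0, (1-4)^2=9
sum(d^2) = 18.
Step 3: rho = 1 - 6*18 / (11*(11^2 - 1)) = 1 - 108/1320 = 0.918182.
Step 4: Under H0, t = rho * sqrt((n-2)/(1-rho^2)) = 6.9531 ~ t(9).
Step 5: Two-sided p-value from the t-distribution with 9 df = 0.000067.
Step 6: alpha = 0.05. reject H0.

rho = 0.9182, p = 0.000067, reject H0 at alpha = 0.05.


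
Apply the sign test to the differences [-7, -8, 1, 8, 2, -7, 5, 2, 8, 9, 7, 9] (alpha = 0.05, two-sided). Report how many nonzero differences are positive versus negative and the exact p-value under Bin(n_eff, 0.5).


Step 1: Discard zero differences. Original n = 12; n_eff = number of nonzero differences = 12.
Nonzero differences (with sign): -7, -8, +1, +8, +2, -7, +5, +2, +8, +9, +7, +9
Step 2: Count signs: positive = 9, negative = 3.
Step 3: Under H0: P(positive) = 0.5, so the number of positives S ~ Bin(12, 0.5).
Step 4: Two-sided exact p-value = sum of Bin(12,0.5) probabilities at or below the observed probability = 0.145996.
Step 5: alpha = 0.05. fail to reject H0.

n_eff = 12, pos = 9, neg = 3, p = 0.145996, fail to reject H0.


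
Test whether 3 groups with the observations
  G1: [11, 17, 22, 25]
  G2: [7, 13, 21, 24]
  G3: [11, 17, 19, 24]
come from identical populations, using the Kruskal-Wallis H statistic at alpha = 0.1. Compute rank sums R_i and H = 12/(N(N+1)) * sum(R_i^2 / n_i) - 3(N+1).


Step 1: Combine all N = 12 observations and assign midranks.
sorted (value, group, rank): (7,G2,1), (11,G1,2.5), (11,G3,2.5), (13,G2,4), (17,G1,5.5), (17,G3,5.5), (19,G3,7), (21,G2,8), (22,G1,9), (24,G2,10.5), (24,G3,10.5), (25,G1,12)
Step 2: Sum ranks within each group.
R_1 = 29 (n_1 = 4)
R_2 = 23.5 (n_2 = 4)
R_3 = 25.5 (n_3 = 4)
Step 3: H = 12/(N(N+1)) * sum(R_i^2/n_i) - 3(N+1)
     = 12/(12*13) * (29^2/4 + 23.5^2/4 + 25.5^2/4) - 3*13
     = 0.076923 * 510.875 - 39
     = 0.298077.
Step 4: Ties present; correction factor C = 1 - 18/(12^3 - 12) = 0.989510. Corrected H = 0.298077 / 0.989510 = 0.301237.
Step 5: Under H0, H ~ chi^2(2); p-value = 0.860176.
Step 6: alpha = 0.1. fail to reject H0.

H = 0.3012, df = 2, p = 0.860176, fail to reject H0.
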